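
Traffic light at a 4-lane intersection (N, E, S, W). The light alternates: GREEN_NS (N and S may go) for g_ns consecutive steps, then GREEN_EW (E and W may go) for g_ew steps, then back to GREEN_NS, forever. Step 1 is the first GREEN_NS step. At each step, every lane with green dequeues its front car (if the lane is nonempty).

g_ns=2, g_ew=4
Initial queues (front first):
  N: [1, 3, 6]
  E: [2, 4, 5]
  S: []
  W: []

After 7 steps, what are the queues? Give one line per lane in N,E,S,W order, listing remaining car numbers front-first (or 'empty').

Step 1 [NS]: N:car1-GO,E:wait,S:empty,W:wait | queues: N=2 E=3 S=0 W=0
Step 2 [NS]: N:car3-GO,E:wait,S:empty,W:wait | queues: N=1 E=3 S=0 W=0
Step 3 [EW]: N:wait,E:car2-GO,S:wait,W:empty | queues: N=1 E=2 S=0 W=0
Step 4 [EW]: N:wait,E:car4-GO,S:wait,W:empty | queues: N=1 E=1 S=0 W=0
Step 5 [EW]: N:wait,E:car5-GO,S:wait,W:empty | queues: N=1 E=0 S=0 W=0
Step 6 [EW]: N:wait,E:empty,S:wait,W:empty | queues: N=1 E=0 S=0 W=0
Step 7 [NS]: N:car6-GO,E:wait,S:empty,W:wait | queues: N=0 E=0 S=0 W=0

N: empty
E: empty
S: empty
W: empty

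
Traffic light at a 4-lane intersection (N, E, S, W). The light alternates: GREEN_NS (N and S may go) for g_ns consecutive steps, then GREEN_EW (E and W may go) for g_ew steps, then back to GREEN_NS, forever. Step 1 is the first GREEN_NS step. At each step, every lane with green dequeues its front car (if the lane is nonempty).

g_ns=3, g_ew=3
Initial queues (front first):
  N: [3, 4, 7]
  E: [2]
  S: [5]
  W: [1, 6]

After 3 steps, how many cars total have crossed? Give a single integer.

Answer: 4

Derivation:
Step 1 [NS]: N:car3-GO,E:wait,S:car5-GO,W:wait | queues: N=2 E=1 S=0 W=2
Step 2 [NS]: N:car4-GO,E:wait,S:empty,W:wait | queues: N=1 E=1 S=0 W=2
Step 3 [NS]: N:car7-GO,E:wait,S:empty,W:wait | queues: N=0 E=1 S=0 W=2
Cars crossed by step 3: 4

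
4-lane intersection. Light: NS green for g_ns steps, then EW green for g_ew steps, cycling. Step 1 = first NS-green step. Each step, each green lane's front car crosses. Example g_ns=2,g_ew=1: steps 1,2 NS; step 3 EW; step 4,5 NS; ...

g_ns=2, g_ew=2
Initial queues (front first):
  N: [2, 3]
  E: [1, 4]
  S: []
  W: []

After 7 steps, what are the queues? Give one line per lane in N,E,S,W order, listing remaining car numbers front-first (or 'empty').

Step 1 [NS]: N:car2-GO,E:wait,S:empty,W:wait | queues: N=1 E=2 S=0 W=0
Step 2 [NS]: N:car3-GO,E:wait,S:empty,W:wait | queues: N=0 E=2 S=0 W=0
Step 3 [EW]: N:wait,E:car1-GO,S:wait,W:empty | queues: N=0 E=1 S=0 W=0
Step 4 [EW]: N:wait,E:car4-GO,S:wait,W:empty | queues: N=0 E=0 S=0 W=0

N: empty
E: empty
S: empty
W: empty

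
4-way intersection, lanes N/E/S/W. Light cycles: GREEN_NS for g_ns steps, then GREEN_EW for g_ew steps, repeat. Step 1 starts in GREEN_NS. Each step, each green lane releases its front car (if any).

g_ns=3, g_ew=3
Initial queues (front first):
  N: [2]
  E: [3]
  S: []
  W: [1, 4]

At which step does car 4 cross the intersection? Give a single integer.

Step 1 [NS]: N:car2-GO,E:wait,S:empty,W:wait | queues: N=0 E=1 S=0 W=2
Step 2 [NS]: N:empty,E:wait,S:empty,W:wait | queues: N=0 E=1 S=0 W=2
Step 3 [NS]: N:empty,E:wait,S:empty,W:wait | queues: N=0 E=1 S=0 W=2
Step 4 [EW]: N:wait,E:car3-GO,S:wait,W:car1-GO | queues: N=0 E=0 S=0 W=1
Step 5 [EW]: N:wait,E:empty,S:wait,W:car4-GO | queues: N=0 E=0 S=0 W=0
Car 4 crosses at step 5

5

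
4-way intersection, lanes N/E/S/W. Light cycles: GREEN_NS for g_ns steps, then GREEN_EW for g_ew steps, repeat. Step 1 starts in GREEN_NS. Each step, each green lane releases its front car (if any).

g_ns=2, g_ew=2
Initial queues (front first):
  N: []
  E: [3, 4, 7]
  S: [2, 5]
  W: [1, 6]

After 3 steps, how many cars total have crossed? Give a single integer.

Step 1 [NS]: N:empty,E:wait,S:car2-GO,W:wait | queues: N=0 E=3 S=1 W=2
Step 2 [NS]: N:empty,E:wait,S:car5-GO,W:wait | queues: N=0 E=3 S=0 W=2
Step 3 [EW]: N:wait,E:car3-GO,S:wait,W:car1-GO | queues: N=0 E=2 S=0 W=1
Cars crossed by step 3: 4

Answer: 4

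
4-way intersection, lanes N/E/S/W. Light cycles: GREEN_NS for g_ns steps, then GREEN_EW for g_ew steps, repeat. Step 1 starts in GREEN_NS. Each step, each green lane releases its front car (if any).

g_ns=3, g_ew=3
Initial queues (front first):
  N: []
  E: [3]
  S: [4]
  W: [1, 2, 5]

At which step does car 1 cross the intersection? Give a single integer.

Step 1 [NS]: N:empty,E:wait,S:car4-GO,W:wait | queues: N=0 E=1 S=0 W=3
Step 2 [NS]: N:empty,E:wait,S:empty,W:wait | queues: N=0 E=1 S=0 W=3
Step 3 [NS]: N:empty,E:wait,S:empty,W:wait | queues: N=0 E=1 S=0 W=3
Step 4 [EW]: N:wait,E:car3-GO,S:wait,W:car1-GO | queues: N=0 E=0 S=0 W=2
Step 5 [EW]: N:wait,E:empty,S:wait,W:car2-GO | queues: N=0 E=0 S=0 W=1
Step 6 [EW]: N:wait,E:empty,S:wait,W:car5-GO | queues: N=0 E=0 S=0 W=0
Car 1 crosses at step 4

4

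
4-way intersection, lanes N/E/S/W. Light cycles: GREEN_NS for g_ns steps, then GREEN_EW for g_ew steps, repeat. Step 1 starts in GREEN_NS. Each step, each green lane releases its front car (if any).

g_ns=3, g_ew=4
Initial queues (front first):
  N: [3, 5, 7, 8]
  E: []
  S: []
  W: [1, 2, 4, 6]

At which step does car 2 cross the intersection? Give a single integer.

Step 1 [NS]: N:car3-GO,E:wait,S:empty,W:wait | queues: N=3 E=0 S=0 W=4
Step 2 [NS]: N:car5-GO,E:wait,S:empty,W:wait | queues: N=2 E=0 S=0 W=4
Step 3 [NS]: N:car7-GO,E:wait,S:empty,W:wait | queues: N=1 E=0 S=0 W=4
Step 4 [EW]: N:wait,E:empty,S:wait,W:car1-GO | queues: N=1 E=0 S=0 W=3
Step 5 [EW]: N:wait,E:empty,S:wait,W:car2-GO | queues: N=1 E=0 S=0 W=2
Step 6 [EW]: N:wait,E:empty,S:wait,W:car4-GO | queues: N=1 E=0 S=0 W=1
Step 7 [EW]: N:wait,E:empty,S:wait,W:car6-GO | queues: N=1 E=0 S=0 W=0
Step 8 [NS]: N:car8-GO,E:wait,S:empty,W:wait | queues: N=0 E=0 S=0 W=0
Car 2 crosses at step 5

5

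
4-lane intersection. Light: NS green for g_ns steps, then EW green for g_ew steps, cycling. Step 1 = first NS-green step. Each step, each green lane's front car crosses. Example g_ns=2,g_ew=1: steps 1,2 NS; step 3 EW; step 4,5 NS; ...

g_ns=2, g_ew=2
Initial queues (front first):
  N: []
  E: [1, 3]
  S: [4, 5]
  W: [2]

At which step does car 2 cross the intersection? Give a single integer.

Step 1 [NS]: N:empty,E:wait,S:car4-GO,W:wait | queues: N=0 E=2 S=1 W=1
Step 2 [NS]: N:empty,E:wait,S:car5-GO,W:wait | queues: N=0 E=2 S=0 W=1
Step 3 [EW]: N:wait,E:car1-GO,S:wait,W:car2-GO | queues: N=0 E=1 S=0 W=0
Step 4 [EW]: N:wait,E:car3-GO,S:wait,W:empty | queues: N=0 E=0 S=0 W=0
Car 2 crosses at step 3

3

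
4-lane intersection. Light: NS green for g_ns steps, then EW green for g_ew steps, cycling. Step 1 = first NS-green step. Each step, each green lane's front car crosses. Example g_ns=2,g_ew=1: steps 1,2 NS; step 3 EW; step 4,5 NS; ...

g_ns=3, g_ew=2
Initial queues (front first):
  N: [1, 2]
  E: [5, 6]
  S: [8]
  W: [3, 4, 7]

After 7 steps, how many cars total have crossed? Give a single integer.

Step 1 [NS]: N:car1-GO,E:wait,S:car8-GO,W:wait | queues: N=1 E=2 S=0 W=3
Step 2 [NS]: N:car2-GO,E:wait,S:empty,W:wait | queues: N=0 E=2 S=0 W=3
Step 3 [NS]: N:empty,E:wait,S:empty,W:wait | queues: N=0 E=2 S=0 W=3
Step 4 [EW]: N:wait,E:car5-GO,S:wait,W:car3-GO | queues: N=0 E=1 S=0 W=2
Step 5 [EW]: N:wait,E:car6-GO,S:wait,W:car4-GO | queues: N=0 E=0 S=0 W=1
Step 6 [NS]: N:empty,E:wait,S:empty,W:wait | queues: N=0 E=0 S=0 W=1
Step 7 [NS]: N:empty,E:wait,S:empty,W:wait | queues: N=0 E=0 S=0 W=1
Cars crossed by step 7: 7

Answer: 7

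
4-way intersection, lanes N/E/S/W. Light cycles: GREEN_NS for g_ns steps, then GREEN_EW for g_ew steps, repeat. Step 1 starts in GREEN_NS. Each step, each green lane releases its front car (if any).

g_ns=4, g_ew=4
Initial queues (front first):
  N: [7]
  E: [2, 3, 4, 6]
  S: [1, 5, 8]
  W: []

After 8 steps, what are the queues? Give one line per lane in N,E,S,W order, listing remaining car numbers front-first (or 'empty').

Step 1 [NS]: N:car7-GO,E:wait,S:car1-GO,W:wait | queues: N=0 E=4 S=2 W=0
Step 2 [NS]: N:empty,E:wait,S:car5-GO,W:wait | queues: N=0 E=4 S=1 W=0
Step 3 [NS]: N:empty,E:wait,S:car8-GO,W:wait | queues: N=0 E=4 S=0 W=0
Step 4 [NS]: N:empty,E:wait,S:empty,W:wait | queues: N=0 E=4 S=0 W=0
Step 5 [EW]: N:wait,E:car2-GO,S:wait,W:empty | queues: N=0 E=3 S=0 W=0
Step 6 [EW]: N:wait,E:car3-GO,S:wait,W:empty | queues: N=0 E=2 S=0 W=0
Step 7 [EW]: N:wait,E:car4-GO,S:wait,W:empty | queues: N=0 E=1 S=0 W=0
Step 8 [EW]: N:wait,E:car6-GO,S:wait,W:empty | queues: N=0 E=0 S=0 W=0

N: empty
E: empty
S: empty
W: empty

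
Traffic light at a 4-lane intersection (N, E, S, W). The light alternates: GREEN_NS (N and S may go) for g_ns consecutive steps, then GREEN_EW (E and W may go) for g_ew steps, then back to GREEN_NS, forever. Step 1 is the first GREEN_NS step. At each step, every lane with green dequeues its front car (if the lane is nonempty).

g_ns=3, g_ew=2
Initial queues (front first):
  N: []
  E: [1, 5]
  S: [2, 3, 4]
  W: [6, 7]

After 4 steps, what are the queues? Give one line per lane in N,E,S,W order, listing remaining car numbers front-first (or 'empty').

Step 1 [NS]: N:empty,E:wait,S:car2-GO,W:wait | queues: N=0 E=2 S=2 W=2
Step 2 [NS]: N:empty,E:wait,S:car3-GO,W:wait | queues: N=0 E=2 S=1 W=2
Step 3 [NS]: N:empty,E:wait,S:car4-GO,W:wait | queues: N=0 E=2 S=0 W=2
Step 4 [EW]: N:wait,E:car1-GO,S:wait,W:car6-GO | queues: N=0 E=1 S=0 W=1

N: empty
E: 5
S: empty
W: 7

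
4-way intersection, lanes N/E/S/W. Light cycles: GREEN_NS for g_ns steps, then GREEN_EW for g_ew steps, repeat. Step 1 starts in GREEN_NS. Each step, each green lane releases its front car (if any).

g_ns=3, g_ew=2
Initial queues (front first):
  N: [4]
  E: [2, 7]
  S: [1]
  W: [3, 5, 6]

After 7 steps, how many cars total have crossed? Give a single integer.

Step 1 [NS]: N:car4-GO,E:wait,S:car1-GO,W:wait | queues: N=0 E=2 S=0 W=3
Step 2 [NS]: N:empty,E:wait,S:empty,W:wait | queues: N=0 E=2 S=0 W=3
Step 3 [NS]: N:empty,E:wait,S:empty,W:wait | queues: N=0 E=2 S=0 W=3
Step 4 [EW]: N:wait,E:car2-GO,S:wait,W:car3-GO | queues: N=0 E=1 S=0 W=2
Step 5 [EW]: N:wait,E:car7-GO,S:wait,W:car5-GO | queues: N=0 E=0 S=0 W=1
Step 6 [NS]: N:empty,E:wait,S:empty,W:wait | queues: N=0 E=0 S=0 W=1
Step 7 [NS]: N:empty,E:wait,S:empty,W:wait | queues: N=0 E=0 S=0 W=1
Cars crossed by step 7: 6

Answer: 6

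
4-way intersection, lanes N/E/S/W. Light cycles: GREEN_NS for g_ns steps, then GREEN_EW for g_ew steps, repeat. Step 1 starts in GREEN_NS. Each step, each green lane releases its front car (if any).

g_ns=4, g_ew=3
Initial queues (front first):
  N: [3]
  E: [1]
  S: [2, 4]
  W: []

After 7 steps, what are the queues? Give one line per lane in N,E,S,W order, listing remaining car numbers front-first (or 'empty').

Step 1 [NS]: N:car3-GO,E:wait,S:car2-GO,W:wait | queues: N=0 E=1 S=1 W=0
Step 2 [NS]: N:empty,E:wait,S:car4-GO,W:wait | queues: N=0 E=1 S=0 W=0
Step 3 [NS]: N:empty,E:wait,S:empty,W:wait | queues: N=0 E=1 S=0 W=0
Step 4 [NS]: N:empty,E:wait,S:empty,W:wait | queues: N=0 E=1 S=0 W=0
Step 5 [EW]: N:wait,E:car1-GO,S:wait,W:empty | queues: N=0 E=0 S=0 W=0

N: empty
E: empty
S: empty
W: empty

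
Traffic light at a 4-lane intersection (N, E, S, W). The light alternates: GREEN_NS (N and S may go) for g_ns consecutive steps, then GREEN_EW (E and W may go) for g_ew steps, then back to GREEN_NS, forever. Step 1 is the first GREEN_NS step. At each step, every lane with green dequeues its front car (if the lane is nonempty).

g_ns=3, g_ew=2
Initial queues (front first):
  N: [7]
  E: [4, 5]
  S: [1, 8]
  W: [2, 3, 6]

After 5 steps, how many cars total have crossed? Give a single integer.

Step 1 [NS]: N:car7-GO,E:wait,S:car1-GO,W:wait | queues: N=0 E=2 S=1 W=3
Step 2 [NS]: N:empty,E:wait,S:car8-GO,W:wait | queues: N=0 E=2 S=0 W=3
Step 3 [NS]: N:empty,E:wait,S:empty,W:wait | queues: N=0 E=2 S=0 W=3
Step 4 [EW]: N:wait,E:car4-GO,S:wait,W:car2-GO | queues: N=0 E=1 S=0 W=2
Step 5 [EW]: N:wait,E:car5-GO,S:wait,W:car3-GO | queues: N=0 E=0 S=0 W=1
Cars crossed by step 5: 7

Answer: 7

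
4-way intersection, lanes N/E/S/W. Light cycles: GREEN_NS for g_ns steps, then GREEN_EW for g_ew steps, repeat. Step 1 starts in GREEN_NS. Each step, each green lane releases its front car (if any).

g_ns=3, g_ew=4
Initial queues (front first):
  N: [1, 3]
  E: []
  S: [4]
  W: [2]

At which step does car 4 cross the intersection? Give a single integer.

Step 1 [NS]: N:car1-GO,E:wait,S:car4-GO,W:wait | queues: N=1 E=0 S=0 W=1
Step 2 [NS]: N:car3-GO,E:wait,S:empty,W:wait | queues: N=0 E=0 S=0 W=1
Step 3 [NS]: N:empty,E:wait,S:empty,W:wait | queues: N=0 E=0 S=0 W=1
Step 4 [EW]: N:wait,E:empty,S:wait,W:car2-GO | queues: N=0 E=0 S=0 W=0
Car 4 crosses at step 1

1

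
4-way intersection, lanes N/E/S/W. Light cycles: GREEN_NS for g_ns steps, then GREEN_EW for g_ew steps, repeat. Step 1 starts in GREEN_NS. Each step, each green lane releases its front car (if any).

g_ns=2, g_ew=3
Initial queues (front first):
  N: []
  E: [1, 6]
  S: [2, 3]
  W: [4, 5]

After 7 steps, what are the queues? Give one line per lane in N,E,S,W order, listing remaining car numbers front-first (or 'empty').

Step 1 [NS]: N:empty,E:wait,S:car2-GO,W:wait | queues: N=0 E=2 S=1 W=2
Step 2 [NS]: N:empty,E:wait,S:car3-GO,W:wait | queues: N=0 E=2 S=0 W=2
Step 3 [EW]: N:wait,E:car1-GO,S:wait,W:car4-GO | queues: N=0 E=1 S=0 W=1
Step 4 [EW]: N:wait,E:car6-GO,S:wait,W:car5-GO | queues: N=0 E=0 S=0 W=0

N: empty
E: empty
S: empty
W: empty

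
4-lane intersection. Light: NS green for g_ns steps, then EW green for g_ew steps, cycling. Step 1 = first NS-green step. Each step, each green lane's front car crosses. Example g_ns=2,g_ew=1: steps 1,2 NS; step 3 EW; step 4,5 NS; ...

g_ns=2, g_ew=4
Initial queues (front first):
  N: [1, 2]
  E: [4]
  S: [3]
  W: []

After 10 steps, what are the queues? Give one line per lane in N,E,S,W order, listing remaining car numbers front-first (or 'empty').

Step 1 [NS]: N:car1-GO,E:wait,S:car3-GO,W:wait | queues: N=1 E=1 S=0 W=0
Step 2 [NS]: N:car2-GO,E:wait,S:empty,W:wait | queues: N=0 E=1 S=0 W=0
Step 3 [EW]: N:wait,E:car4-GO,S:wait,W:empty | queues: N=0 E=0 S=0 W=0

N: empty
E: empty
S: empty
W: empty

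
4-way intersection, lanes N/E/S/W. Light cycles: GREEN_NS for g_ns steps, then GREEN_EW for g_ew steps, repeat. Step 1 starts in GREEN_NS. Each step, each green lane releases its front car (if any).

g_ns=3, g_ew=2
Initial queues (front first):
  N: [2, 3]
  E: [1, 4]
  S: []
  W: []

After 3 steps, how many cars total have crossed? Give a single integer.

Step 1 [NS]: N:car2-GO,E:wait,S:empty,W:wait | queues: N=1 E=2 S=0 W=0
Step 2 [NS]: N:car3-GO,E:wait,S:empty,W:wait | queues: N=0 E=2 S=0 W=0
Step 3 [NS]: N:empty,E:wait,S:empty,W:wait | queues: N=0 E=2 S=0 W=0
Cars crossed by step 3: 2

Answer: 2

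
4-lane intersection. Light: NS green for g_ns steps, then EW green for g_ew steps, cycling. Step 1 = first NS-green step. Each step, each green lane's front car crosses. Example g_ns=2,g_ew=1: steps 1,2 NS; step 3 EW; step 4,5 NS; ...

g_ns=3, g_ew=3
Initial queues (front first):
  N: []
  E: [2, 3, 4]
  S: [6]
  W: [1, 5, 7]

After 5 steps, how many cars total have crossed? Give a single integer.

Step 1 [NS]: N:empty,E:wait,S:car6-GO,W:wait | queues: N=0 E=3 S=0 W=3
Step 2 [NS]: N:empty,E:wait,S:empty,W:wait | queues: N=0 E=3 S=0 W=3
Step 3 [NS]: N:empty,E:wait,S:empty,W:wait | queues: N=0 E=3 S=0 W=3
Step 4 [EW]: N:wait,E:car2-GO,S:wait,W:car1-GO | queues: N=0 E=2 S=0 W=2
Step 5 [EW]: N:wait,E:car3-GO,S:wait,W:car5-GO | queues: N=0 E=1 S=0 W=1
Cars crossed by step 5: 5

Answer: 5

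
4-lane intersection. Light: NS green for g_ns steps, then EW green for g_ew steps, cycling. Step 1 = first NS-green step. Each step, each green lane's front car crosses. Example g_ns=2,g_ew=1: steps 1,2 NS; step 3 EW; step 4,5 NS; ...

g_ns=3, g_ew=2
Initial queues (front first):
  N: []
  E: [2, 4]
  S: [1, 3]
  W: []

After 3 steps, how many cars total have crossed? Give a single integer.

Step 1 [NS]: N:empty,E:wait,S:car1-GO,W:wait | queues: N=0 E=2 S=1 W=0
Step 2 [NS]: N:empty,E:wait,S:car3-GO,W:wait | queues: N=0 E=2 S=0 W=0
Step 3 [NS]: N:empty,E:wait,S:empty,W:wait | queues: N=0 E=2 S=0 W=0
Cars crossed by step 3: 2

Answer: 2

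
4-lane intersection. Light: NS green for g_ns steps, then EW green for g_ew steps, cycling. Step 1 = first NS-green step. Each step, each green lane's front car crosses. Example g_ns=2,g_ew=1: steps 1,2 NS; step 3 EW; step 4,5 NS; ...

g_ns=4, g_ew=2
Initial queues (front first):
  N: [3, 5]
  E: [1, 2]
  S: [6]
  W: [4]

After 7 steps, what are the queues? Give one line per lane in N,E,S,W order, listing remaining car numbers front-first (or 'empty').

Step 1 [NS]: N:car3-GO,E:wait,S:car6-GO,W:wait | queues: N=1 E=2 S=0 W=1
Step 2 [NS]: N:car5-GO,E:wait,S:empty,W:wait | queues: N=0 E=2 S=0 W=1
Step 3 [NS]: N:empty,E:wait,S:empty,W:wait | queues: N=0 E=2 S=0 W=1
Step 4 [NS]: N:empty,E:wait,S:empty,W:wait | queues: N=0 E=2 S=0 W=1
Step 5 [EW]: N:wait,E:car1-GO,S:wait,W:car4-GO | queues: N=0 E=1 S=0 W=0
Step 6 [EW]: N:wait,E:car2-GO,S:wait,W:empty | queues: N=0 E=0 S=0 W=0

N: empty
E: empty
S: empty
W: empty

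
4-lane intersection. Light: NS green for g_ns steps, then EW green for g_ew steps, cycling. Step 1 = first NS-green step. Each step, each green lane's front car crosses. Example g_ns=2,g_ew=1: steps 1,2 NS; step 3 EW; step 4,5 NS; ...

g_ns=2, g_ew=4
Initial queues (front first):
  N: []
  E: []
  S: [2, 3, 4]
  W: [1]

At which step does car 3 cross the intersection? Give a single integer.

Step 1 [NS]: N:empty,E:wait,S:car2-GO,W:wait | queues: N=0 E=0 S=2 W=1
Step 2 [NS]: N:empty,E:wait,S:car3-GO,W:wait | queues: N=0 E=0 S=1 W=1
Step 3 [EW]: N:wait,E:empty,S:wait,W:car1-GO | queues: N=0 E=0 S=1 W=0
Step 4 [EW]: N:wait,E:empty,S:wait,W:empty | queues: N=0 E=0 S=1 W=0
Step 5 [EW]: N:wait,E:empty,S:wait,W:empty | queues: N=0 E=0 S=1 W=0
Step 6 [EW]: N:wait,E:empty,S:wait,W:empty | queues: N=0 E=0 S=1 W=0
Step 7 [NS]: N:empty,E:wait,S:car4-GO,W:wait | queues: N=0 E=0 S=0 W=0
Car 3 crosses at step 2

2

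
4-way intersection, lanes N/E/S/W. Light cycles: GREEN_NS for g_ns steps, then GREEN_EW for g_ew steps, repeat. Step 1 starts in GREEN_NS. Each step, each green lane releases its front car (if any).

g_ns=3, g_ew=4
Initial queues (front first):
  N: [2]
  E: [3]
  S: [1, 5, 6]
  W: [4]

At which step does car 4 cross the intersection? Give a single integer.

Step 1 [NS]: N:car2-GO,E:wait,S:car1-GO,W:wait | queues: N=0 E=1 S=2 W=1
Step 2 [NS]: N:empty,E:wait,S:car5-GO,W:wait | queues: N=0 E=1 S=1 W=1
Step 3 [NS]: N:empty,E:wait,S:car6-GO,W:wait | queues: N=0 E=1 S=0 W=1
Step 4 [EW]: N:wait,E:car3-GO,S:wait,W:car4-GO | queues: N=0 E=0 S=0 W=0
Car 4 crosses at step 4

4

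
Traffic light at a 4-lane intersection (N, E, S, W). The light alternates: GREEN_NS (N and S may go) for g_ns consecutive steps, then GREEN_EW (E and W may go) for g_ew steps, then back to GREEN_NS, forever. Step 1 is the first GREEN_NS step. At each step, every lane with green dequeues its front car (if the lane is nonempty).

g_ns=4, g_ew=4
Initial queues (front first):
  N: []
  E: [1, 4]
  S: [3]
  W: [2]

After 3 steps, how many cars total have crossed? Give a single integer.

Answer: 1

Derivation:
Step 1 [NS]: N:empty,E:wait,S:car3-GO,W:wait | queues: N=0 E=2 S=0 W=1
Step 2 [NS]: N:empty,E:wait,S:empty,W:wait | queues: N=0 E=2 S=0 W=1
Step 3 [NS]: N:empty,E:wait,S:empty,W:wait | queues: N=0 E=2 S=0 W=1
Cars crossed by step 3: 1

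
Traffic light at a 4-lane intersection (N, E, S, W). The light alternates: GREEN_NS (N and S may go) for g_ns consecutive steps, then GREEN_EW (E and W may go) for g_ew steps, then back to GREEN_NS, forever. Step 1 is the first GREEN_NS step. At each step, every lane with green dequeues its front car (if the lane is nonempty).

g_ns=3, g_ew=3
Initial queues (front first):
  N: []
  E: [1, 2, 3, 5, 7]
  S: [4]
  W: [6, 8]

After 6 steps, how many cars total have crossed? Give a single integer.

Step 1 [NS]: N:empty,E:wait,S:car4-GO,W:wait | queues: N=0 E=5 S=0 W=2
Step 2 [NS]: N:empty,E:wait,S:empty,W:wait | queues: N=0 E=5 S=0 W=2
Step 3 [NS]: N:empty,E:wait,S:empty,W:wait | queues: N=0 E=5 S=0 W=2
Step 4 [EW]: N:wait,E:car1-GO,S:wait,W:car6-GO | queues: N=0 E=4 S=0 W=1
Step 5 [EW]: N:wait,E:car2-GO,S:wait,W:car8-GO | queues: N=0 E=3 S=0 W=0
Step 6 [EW]: N:wait,E:car3-GO,S:wait,W:empty | queues: N=0 E=2 S=0 W=0
Cars crossed by step 6: 6

Answer: 6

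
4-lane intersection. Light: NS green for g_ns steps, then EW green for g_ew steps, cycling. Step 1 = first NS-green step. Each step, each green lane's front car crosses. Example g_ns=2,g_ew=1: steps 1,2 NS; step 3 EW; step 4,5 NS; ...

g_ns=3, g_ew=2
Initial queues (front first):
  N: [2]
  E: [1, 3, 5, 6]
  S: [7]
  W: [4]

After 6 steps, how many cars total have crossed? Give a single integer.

Step 1 [NS]: N:car2-GO,E:wait,S:car7-GO,W:wait | queues: N=0 E=4 S=0 W=1
Step 2 [NS]: N:empty,E:wait,S:empty,W:wait | queues: N=0 E=4 S=0 W=1
Step 3 [NS]: N:empty,E:wait,S:empty,W:wait | queues: N=0 E=4 S=0 W=1
Step 4 [EW]: N:wait,E:car1-GO,S:wait,W:car4-GO | queues: N=0 E=3 S=0 W=0
Step 5 [EW]: N:wait,E:car3-GO,S:wait,W:empty | queues: N=0 E=2 S=0 W=0
Step 6 [NS]: N:empty,E:wait,S:empty,W:wait | queues: N=0 E=2 S=0 W=0
Cars crossed by step 6: 5

Answer: 5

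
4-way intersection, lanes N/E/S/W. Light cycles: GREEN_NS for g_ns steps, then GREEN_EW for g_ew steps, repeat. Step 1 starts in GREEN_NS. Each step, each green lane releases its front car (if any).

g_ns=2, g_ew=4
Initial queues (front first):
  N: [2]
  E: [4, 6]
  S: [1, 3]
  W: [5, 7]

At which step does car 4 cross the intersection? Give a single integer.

Step 1 [NS]: N:car2-GO,E:wait,S:car1-GO,W:wait | queues: N=0 E=2 S=1 W=2
Step 2 [NS]: N:empty,E:wait,S:car3-GO,W:wait | queues: N=0 E=2 S=0 W=2
Step 3 [EW]: N:wait,E:car4-GO,S:wait,W:car5-GO | queues: N=0 E=1 S=0 W=1
Step 4 [EW]: N:wait,E:car6-GO,S:wait,W:car7-GO | queues: N=0 E=0 S=0 W=0
Car 4 crosses at step 3

3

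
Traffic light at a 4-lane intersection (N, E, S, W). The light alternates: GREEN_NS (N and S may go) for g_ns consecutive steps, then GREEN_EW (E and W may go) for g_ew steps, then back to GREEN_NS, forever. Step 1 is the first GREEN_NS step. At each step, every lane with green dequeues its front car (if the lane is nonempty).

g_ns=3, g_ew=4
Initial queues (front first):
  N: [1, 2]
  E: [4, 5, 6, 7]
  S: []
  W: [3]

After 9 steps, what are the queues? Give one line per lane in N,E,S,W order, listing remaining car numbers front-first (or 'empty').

Step 1 [NS]: N:car1-GO,E:wait,S:empty,W:wait | queues: N=1 E=4 S=0 W=1
Step 2 [NS]: N:car2-GO,E:wait,S:empty,W:wait | queues: N=0 E=4 S=0 W=1
Step 3 [NS]: N:empty,E:wait,S:empty,W:wait | queues: N=0 E=4 S=0 W=1
Step 4 [EW]: N:wait,E:car4-GO,S:wait,W:car3-GO | queues: N=0 E=3 S=0 W=0
Step 5 [EW]: N:wait,E:car5-GO,S:wait,W:empty | queues: N=0 E=2 S=0 W=0
Step 6 [EW]: N:wait,E:car6-GO,S:wait,W:empty | queues: N=0 E=1 S=0 W=0
Step 7 [EW]: N:wait,E:car7-GO,S:wait,W:empty | queues: N=0 E=0 S=0 W=0

N: empty
E: empty
S: empty
W: empty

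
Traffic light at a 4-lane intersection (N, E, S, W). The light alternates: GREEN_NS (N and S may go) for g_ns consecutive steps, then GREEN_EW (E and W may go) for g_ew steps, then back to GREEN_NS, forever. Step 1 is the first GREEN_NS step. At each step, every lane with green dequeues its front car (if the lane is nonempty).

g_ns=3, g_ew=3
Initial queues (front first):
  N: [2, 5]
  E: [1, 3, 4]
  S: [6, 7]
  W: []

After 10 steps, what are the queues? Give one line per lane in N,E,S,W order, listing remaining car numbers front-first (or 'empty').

Step 1 [NS]: N:car2-GO,E:wait,S:car6-GO,W:wait | queues: N=1 E=3 S=1 W=0
Step 2 [NS]: N:car5-GO,E:wait,S:car7-GO,W:wait | queues: N=0 E=3 S=0 W=0
Step 3 [NS]: N:empty,E:wait,S:empty,W:wait | queues: N=0 E=3 S=0 W=0
Step 4 [EW]: N:wait,E:car1-GO,S:wait,W:empty | queues: N=0 E=2 S=0 W=0
Step 5 [EW]: N:wait,E:car3-GO,S:wait,W:empty | queues: N=0 E=1 S=0 W=0
Step 6 [EW]: N:wait,E:car4-GO,S:wait,W:empty | queues: N=0 E=0 S=0 W=0

N: empty
E: empty
S: empty
W: empty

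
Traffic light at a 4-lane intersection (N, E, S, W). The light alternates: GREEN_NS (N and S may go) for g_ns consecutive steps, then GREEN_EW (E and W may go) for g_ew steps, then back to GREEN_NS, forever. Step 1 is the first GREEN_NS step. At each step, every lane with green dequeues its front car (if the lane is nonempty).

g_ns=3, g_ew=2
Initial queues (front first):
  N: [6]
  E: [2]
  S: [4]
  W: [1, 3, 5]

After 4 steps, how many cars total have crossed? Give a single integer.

Answer: 4

Derivation:
Step 1 [NS]: N:car6-GO,E:wait,S:car4-GO,W:wait | queues: N=0 E=1 S=0 W=3
Step 2 [NS]: N:empty,E:wait,S:empty,W:wait | queues: N=0 E=1 S=0 W=3
Step 3 [NS]: N:empty,E:wait,S:empty,W:wait | queues: N=0 E=1 S=0 W=3
Step 4 [EW]: N:wait,E:car2-GO,S:wait,W:car1-GO | queues: N=0 E=0 S=0 W=2
Cars crossed by step 4: 4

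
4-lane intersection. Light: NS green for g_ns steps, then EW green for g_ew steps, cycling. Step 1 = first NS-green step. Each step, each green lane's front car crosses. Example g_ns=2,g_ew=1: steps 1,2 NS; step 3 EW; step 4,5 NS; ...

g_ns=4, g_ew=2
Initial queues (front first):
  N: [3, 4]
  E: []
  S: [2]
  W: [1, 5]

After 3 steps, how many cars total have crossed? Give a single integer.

Step 1 [NS]: N:car3-GO,E:wait,S:car2-GO,W:wait | queues: N=1 E=0 S=0 W=2
Step 2 [NS]: N:car4-GO,E:wait,S:empty,W:wait | queues: N=0 E=0 S=0 W=2
Step 3 [NS]: N:empty,E:wait,S:empty,W:wait | queues: N=0 E=0 S=0 W=2
Cars crossed by step 3: 3

Answer: 3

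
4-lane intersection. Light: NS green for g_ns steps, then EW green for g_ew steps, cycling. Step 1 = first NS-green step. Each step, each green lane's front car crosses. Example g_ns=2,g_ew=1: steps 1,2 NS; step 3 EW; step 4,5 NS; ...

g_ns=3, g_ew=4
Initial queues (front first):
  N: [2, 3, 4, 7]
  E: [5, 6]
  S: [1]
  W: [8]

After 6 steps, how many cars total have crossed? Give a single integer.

Answer: 7

Derivation:
Step 1 [NS]: N:car2-GO,E:wait,S:car1-GO,W:wait | queues: N=3 E=2 S=0 W=1
Step 2 [NS]: N:car3-GO,E:wait,S:empty,W:wait | queues: N=2 E=2 S=0 W=1
Step 3 [NS]: N:car4-GO,E:wait,S:empty,W:wait | queues: N=1 E=2 S=0 W=1
Step 4 [EW]: N:wait,E:car5-GO,S:wait,W:car8-GO | queues: N=1 E=1 S=0 W=0
Step 5 [EW]: N:wait,E:car6-GO,S:wait,W:empty | queues: N=1 E=0 S=0 W=0
Step 6 [EW]: N:wait,E:empty,S:wait,W:empty | queues: N=1 E=0 S=0 W=0
Cars crossed by step 6: 7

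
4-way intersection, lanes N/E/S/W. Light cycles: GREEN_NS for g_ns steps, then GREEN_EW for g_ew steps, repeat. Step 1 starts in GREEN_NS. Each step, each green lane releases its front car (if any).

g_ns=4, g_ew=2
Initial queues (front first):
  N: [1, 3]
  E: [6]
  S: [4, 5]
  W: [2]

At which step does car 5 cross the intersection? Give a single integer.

Step 1 [NS]: N:car1-GO,E:wait,S:car4-GO,W:wait | queues: N=1 E=1 S=1 W=1
Step 2 [NS]: N:car3-GO,E:wait,S:car5-GO,W:wait | queues: N=0 E=1 S=0 W=1
Step 3 [NS]: N:empty,E:wait,S:empty,W:wait | queues: N=0 E=1 S=0 W=1
Step 4 [NS]: N:empty,E:wait,S:empty,W:wait | queues: N=0 E=1 S=0 W=1
Step 5 [EW]: N:wait,E:car6-GO,S:wait,W:car2-GO | queues: N=0 E=0 S=0 W=0
Car 5 crosses at step 2

2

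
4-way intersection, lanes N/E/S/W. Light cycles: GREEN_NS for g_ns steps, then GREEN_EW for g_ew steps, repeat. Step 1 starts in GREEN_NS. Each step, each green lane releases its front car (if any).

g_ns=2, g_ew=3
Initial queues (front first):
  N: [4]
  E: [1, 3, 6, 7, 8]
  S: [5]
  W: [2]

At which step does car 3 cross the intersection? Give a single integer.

Step 1 [NS]: N:car4-GO,E:wait,S:car5-GO,W:wait | queues: N=0 E=5 S=0 W=1
Step 2 [NS]: N:empty,E:wait,S:empty,W:wait | queues: N=0 E=5 S=0 W=1
Step 3 [EW]: N:wait,E:car1-GO,S:wait,W:car2-GO | queues: N=0 E=4 S=0 W=0
Step 4 [EW]: N:wait,E:car3-GO,S:wait,W:empty | queues: N=0 E=3 S=0 W=0
Step 5 [EW]: N:wait,E:car6-GO,S:wait,W:empty | queues: N=0 E=2 S=0 W=0
Step 6 [NS]: N:empty,E:wait,S:empty,W:wait | queues: N=0 E=2 S=0 W=0
Step 7 [NS]: N:empty,E:wait,S:empty,W:wait | queues: N=0 E=2 S=0 W=0
Step 8 [EW]: N:wait,E:car7-GO,S:wait,W:empty | queues: N=0 E=1 S=0 W=0
Step 9 [EW]: N:wait,E:car8-GO,S:wait,W:empty | queues: N=0 E=0 S=0 W=0
Car 3 crosses at step 4

4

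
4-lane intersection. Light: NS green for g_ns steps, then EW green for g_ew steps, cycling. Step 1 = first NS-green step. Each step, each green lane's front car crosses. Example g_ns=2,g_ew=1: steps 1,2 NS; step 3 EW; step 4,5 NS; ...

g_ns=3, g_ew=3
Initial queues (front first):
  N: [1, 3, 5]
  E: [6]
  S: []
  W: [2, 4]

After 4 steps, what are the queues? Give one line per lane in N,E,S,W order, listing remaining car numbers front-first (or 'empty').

Step 1 [NS]: N:car1-GO,E:wait,S:empty,W:wait | queues: N=2 E=1 S=0 W=2
Step 2 [NS]: N:car3-GO,E:wait,S:empty,W:wait | queues: N=1 E=1 S=0 W=2
Step 3 [NS]: N:car5-GO,E:wait,S:empty,W:wait | queues: N=0 E=1 S=0 W=2
Step 4 [EW]: N:wait,E:car6-GO,S:wait,W:car2-GO | queues: N=0 E=0 S=0 W=1

N: empty
E: empty
S: empty
W: 4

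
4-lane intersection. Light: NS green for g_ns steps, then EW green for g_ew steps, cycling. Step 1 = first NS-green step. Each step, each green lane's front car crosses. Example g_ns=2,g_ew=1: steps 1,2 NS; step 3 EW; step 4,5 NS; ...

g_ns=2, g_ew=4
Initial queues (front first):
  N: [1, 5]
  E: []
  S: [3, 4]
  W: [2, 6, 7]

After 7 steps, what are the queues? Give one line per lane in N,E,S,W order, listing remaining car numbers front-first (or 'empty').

Step 1 [NS]: N:car1-GO,E:wait,S:car3-GO,W:wait | queues: N=1 E=0 S=1 W=3
Step 2 [NS]: N:car5-GO,E:wait,S:car4-GO,W:wait | queues: N=0 E=0 S=0 W=3
Step 3 [EW]: N:wait,E:empty,S:wait,W:car2-GO | queues: N=0 E=0 S=0 W=2
Step 4 [EW]: N:wait,E:empty,S:wait,W:car6-GO | queues: N=0 E=0 S=0 W=1
Step 5 [EW]: N:wait,E:empty,S:wait,W:car7-GO | queues: N=0 E=0 S=0 W=0

N: empty
E: empty
S: empty
W: empty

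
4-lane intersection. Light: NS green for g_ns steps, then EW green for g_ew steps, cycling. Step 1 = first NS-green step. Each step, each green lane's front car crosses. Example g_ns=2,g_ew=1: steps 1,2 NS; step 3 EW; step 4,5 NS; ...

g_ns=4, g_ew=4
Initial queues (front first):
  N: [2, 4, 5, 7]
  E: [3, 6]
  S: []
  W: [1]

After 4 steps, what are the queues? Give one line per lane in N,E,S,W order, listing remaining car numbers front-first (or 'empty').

Step 1 [NS]: N:car2-GO,E:wait,S:empty,W:wait | queues: N=3 E=2 S=0 W=1
Step 2 [NS]: N:car4-GO,E:wait,S:empty,W:wait | queues: N=2 E=2 S=0 W=1
Step 3 [NS]: N:car5-GO,E:wait,S:empty,W:wait | queues: N=1 E=2 S=0 W=1
Step 4 [NS]: N:car7-GO,E:wait,S:empty,W:wait | queues: N=0 E=2 S=0 W=1

N: empty
E: 3 6
S: empty
W: 1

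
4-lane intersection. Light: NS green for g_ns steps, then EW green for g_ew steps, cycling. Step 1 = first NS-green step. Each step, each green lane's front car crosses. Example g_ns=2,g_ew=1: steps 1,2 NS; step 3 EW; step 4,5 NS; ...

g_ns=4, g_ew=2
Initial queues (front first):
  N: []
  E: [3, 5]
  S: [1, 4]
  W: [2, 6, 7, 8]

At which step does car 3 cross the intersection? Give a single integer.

Step 1 [NS]: N:empty,E:wait,S:car1-GO,W:wait | queues: N=0 E=2 S=1 W=4
Step 2 [NS]: N:empty,E:wait,S:car4-GO,W:wait | queues: N=0 E=2 S=0 W=4
Step 3 [NS]: N:empty,E:wait,S:empty,W:wait | queues: N=0 E=2 S=0 W=4
Step 4 [NS]: N:empty,E:wait,S:empty,W:wait | queues: N=0 E=2 S=0 W=4
Step 5 [EW]: N:wait,E:car3-GO,S:wait,W:car2-GO | queues: N=0 E=1 S=0 W=3
Step 6 [EW]: N:wait,E:car5-GO,S:wait,W:car6-GO | queues: N=0 E=0 S=0 W=2
Step 7 [NS]: N:empty,E:wait,S:empty,W:wait | queues: N=0 E=0 S=0 W=2
Step 8 [NS]: N:empty,E:wait,S:empty,W:wait | queues: N=0 E=0 S=0 W=2
Step 9 [NS]: N:empty,E:wait,S:empty,W:wait | queues: N=0 E=0 S=0 W=2
Step 10 [NS]: N:empty,E:wait,S:empty,W:wait | queues: N=0 E=0 S=0 W=2
Step 11 [EW]: N:wait,E:empty,S:wait,W:car7-GO | queues: N=0 E=0 S=0 W=1
Step 12 [EW]: N:wait,E:empty,S:wait,W:car8-GO | queues: N=0 E=0 S=0 W=0
Car 3 crosses at step 5

5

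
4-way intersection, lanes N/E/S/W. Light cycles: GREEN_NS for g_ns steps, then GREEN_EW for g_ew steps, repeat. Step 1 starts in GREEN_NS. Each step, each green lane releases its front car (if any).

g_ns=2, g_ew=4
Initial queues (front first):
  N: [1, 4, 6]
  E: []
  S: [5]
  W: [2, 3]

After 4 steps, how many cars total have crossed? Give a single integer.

Answer: 5

Derivation:
Step 1 [NS]: N:car1-GO,E:wait,S:car5-GO,W:wait | queues: N=2 E=0 S=0 W=2
Step 2 [NS]: N:car4-GO,E:wait,S:empty,W:wait | queues: N=1 E=0 S=0 W=2
Step 3 [EW]: N:wait,E:empty,S:wait,W:car2-GO | queues: N=1 E=0 S=0 W=1
Step 4 [EW]: N:wait,E:empty,S:wait,W:car3-GO | queues: N=1 E=0 S=0 W=0
Cars crossed by step 4: 5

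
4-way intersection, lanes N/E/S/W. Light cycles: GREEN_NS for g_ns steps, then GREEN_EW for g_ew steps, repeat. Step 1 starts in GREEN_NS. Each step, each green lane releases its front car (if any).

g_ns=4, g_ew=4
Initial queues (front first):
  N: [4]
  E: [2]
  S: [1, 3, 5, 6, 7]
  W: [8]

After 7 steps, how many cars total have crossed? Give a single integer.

Step 1 [NS]: N:car4-GO,E:wait,S:car1-GO,W:wait | queues: N=0 E=1 S=4 W=1
Step 2 [NS]: N:empty,E:wait,S:car3-GO,W:wait | queues: N=0 E=1 S=3 W=1
Step 3 [NS]: N:empty,E:wait,S:car5-GO,W:wait | queues: N=0 E=1 S=2 W=1
Step 4 [NS]: N:empty,E:wait,S:car6-GO,W:wait | queues: N=0 E=1 S=1 W=1
Step 5 [EW]: N:wait,E:car2-GO,S:wait,W:car8-GO | queues: N=0 E=0 S=1 W=0
Step 6 [EW]: N:wait,E:empty,S:wait,W:empty | queues: N=0 E=0 S=1 W=0
Step 7 [EW]: N:wait,E:empty,S:wait,W:empty | queues: N=0 E=0 S=1 W=0
Cars crossed by step 7: 7

Answer: 7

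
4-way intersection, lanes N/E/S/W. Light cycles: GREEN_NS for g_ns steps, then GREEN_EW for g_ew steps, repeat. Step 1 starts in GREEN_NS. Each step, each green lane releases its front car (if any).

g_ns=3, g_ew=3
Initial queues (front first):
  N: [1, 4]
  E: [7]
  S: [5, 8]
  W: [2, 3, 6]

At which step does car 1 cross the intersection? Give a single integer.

Step 1 [NS]: N:car1-GO,E:wait,S:car5-GO,W:wait | queues: N=1 E=1 S=1 W=3
Step 2 [NS]: N:car4-GO,E:wait,S:car8-GO,W:wait | queues: N=0 E=1 S=0 W=3
Step 3 [NS]: N:empty,E:wait,S:empty,W:wait | queues: N=0 E=1 S=0 W=3
Step 4 [EW]: N:wait,E:car7-GO,S:wait,W:car2-GO | queues: N=0 E=0 S=0 W=2
Step 5 [EW]: N:wait,E:empty,S:wait,W:car3-GO | queues: N=0 E=0 S=0 W=1
Step 6 [EW]: N:wait,E:empty,S:wait,W:car6-GO | queues: N=0 E=0 S=0 W=0
Car 1 crosses at step 1

1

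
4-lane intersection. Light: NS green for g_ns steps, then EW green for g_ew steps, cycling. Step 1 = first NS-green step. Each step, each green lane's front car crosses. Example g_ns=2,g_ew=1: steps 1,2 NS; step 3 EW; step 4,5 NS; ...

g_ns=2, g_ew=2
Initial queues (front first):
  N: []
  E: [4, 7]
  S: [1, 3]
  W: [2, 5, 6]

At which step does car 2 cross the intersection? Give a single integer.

Step 1 [NS]: N:empty,E:wait,S:car1-GO,W:wait | queues: N=0 E=2 S=1 W=3
Step 2 [NS]: N:empty,E:wait,S:car3-GO,W:wait | queues: N=0 E=2 S=0 W=3
Step 3 [EW]: N:wait,E:car4-GO,S:wait,W:car2-GO | queues: N=0 E=1 S=0 W=2
Step 4 [EW]: N:wait,E:car7-GO,S:wait,W:car5-GO | queues: N=0 E=0 S=0 W=1
Step 5 [NS]: N:empty,E:wait,S:empty,W:wait | queues: N=0 E=0 S=0 W=1
Step 6 [NS]: N:empty,E:wait,S:empty,W:wait | queues: N=0 E=0 S=0 W=1
Step 7 [EW]: N:wait,E:empty,S:wait,W:car6-GO | queues: N=0 E=0 S=0 W=0
Car 2 crosses at step 3

3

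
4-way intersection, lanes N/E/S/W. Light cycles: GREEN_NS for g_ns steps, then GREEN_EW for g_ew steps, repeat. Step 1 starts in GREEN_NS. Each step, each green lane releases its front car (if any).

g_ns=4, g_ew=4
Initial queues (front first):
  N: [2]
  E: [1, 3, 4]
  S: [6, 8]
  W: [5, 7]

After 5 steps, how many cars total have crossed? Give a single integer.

Answer: 5

Derivation:
Step 1 [NS]: N:car2-GO,E:wait,S:car6-GO,W:wait | queues: N=0 E=3 S=1 W=2
Step 2 [NS]: N:empty,E:wait,S:car8-GO,W:wait | queues: N=0 E=3 S=0 W=2
Step 3 [NS]: N:empty,E:wait,S:empty,W:wait | queues: N=0 E=3 S=0 W=2
Step 4 [NS]: N:empty,E:wait,S:empty,W:wait | queues: N=0 E=3 S=0 W=2
Step 5 [EW]: N:wait,E:car1-GO,S:wait,W:car5-GO | queues: N=0 E=2 S=0 W=1
Cars crossed by step 5: 5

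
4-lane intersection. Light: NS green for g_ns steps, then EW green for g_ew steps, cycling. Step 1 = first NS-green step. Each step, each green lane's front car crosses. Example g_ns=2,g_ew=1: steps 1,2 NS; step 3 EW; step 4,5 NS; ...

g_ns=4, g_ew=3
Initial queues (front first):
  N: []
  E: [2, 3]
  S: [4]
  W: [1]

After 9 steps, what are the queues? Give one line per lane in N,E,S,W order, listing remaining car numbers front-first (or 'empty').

Step 1 [NS]: N:empty,E:wait,S:car4-GO,W:wait | queues: N=0 E=2 S=0 W=1
Step 2 [NS]: N:empty,E:wait,S:empty,W:wait | queues: N=0 E=2 S=0 W=1
Step 3 [NS]: N:empty,E:wait,S:empty,W:wait | queues: N=0 E=2 S=0 W=1
Step 4 [NS]: N:empty,E:wait,S:empty,W:wait | queues: N=0 E=2 S=0 W=1
Step 5 [EW]: N:wait,E:car2-GO,S:wait,W:car1-GO | queues: N=0 E=1 S=0 W=0
Step 6 [EW]: N:wait,E:car3-GO,S:wait,W:empty | queues: N=0 E=0 S=0 W=0

N: empty
E: empty
S: empty
W: empty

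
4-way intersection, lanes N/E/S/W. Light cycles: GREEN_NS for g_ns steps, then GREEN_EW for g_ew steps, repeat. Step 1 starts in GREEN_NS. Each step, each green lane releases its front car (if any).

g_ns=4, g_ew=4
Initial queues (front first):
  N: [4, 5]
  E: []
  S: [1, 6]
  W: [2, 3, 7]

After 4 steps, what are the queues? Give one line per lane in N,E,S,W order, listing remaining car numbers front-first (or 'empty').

Step 1 [NS]: N:car4-GO,E:wait,S:car1-GO,W:wait | queues: N=1 E=0 S=1 W=3
Step 2 [NS]: N:car5-GO,E:wait,S:car6-GO,W:wait | queues: N=0 E=0 S=0 W=3
Step 3 [NS]: N:empty,E:wait,S:empty,W:wait | queues: N=0 E=0 S=0 W=3
Step 4 [NS]: N:empty,E:wait,S:empty,W:wait | queues: N=0 E=0 S=0 W=3

N: empty
E: empty
S: empty
W: 2 3 7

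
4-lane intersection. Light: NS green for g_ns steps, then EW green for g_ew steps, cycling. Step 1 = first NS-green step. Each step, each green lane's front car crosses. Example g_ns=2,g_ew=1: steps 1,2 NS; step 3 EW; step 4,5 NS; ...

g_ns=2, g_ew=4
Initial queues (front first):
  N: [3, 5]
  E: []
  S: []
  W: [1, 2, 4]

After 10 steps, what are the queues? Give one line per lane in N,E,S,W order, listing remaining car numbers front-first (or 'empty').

Step 1 [NS]: N:car3-GO,E:wait,S:empty,W:wait | queues: N=1 E=0 S=0 W=3
Step 2 [NS]: N:car5-GO,E:wait,S:empty,W:wait | queues: N=0 E=0 S=0 W=3
Step 3 [EW]: N:wait,E:empty,S:wait,W:car1-GO | queues: N=0 E=0 S=0 W=2
Step 4 [EW]: N:wait,E:empty,S:wait,W:car2-GO | queues: N=0 E=0 S=0 W=1
Step 5 [EW]: N:wait,E:empty,S:wait,W:car4-GO | queues: N=0 E=0 S=0 W=0

N: empty
E: empty
S: empty
W: empty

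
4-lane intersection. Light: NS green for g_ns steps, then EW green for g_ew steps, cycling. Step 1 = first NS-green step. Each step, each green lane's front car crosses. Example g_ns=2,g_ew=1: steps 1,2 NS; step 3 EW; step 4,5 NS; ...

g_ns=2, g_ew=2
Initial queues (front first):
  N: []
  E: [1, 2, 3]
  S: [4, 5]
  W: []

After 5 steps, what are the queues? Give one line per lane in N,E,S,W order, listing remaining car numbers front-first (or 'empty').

Step 1 [NS]: N:empty,E:wait,S:car4-GO,W:wait | queues: N=0 E=3 S=1 W=0
Step 2 [NS]: N:empty,E:wait,S:car5-GO,W:wait | queues: N=0 E=3 S=0 W=0
Step 3 [EW]: N:wait,E:car1-GO,S:wait,W:empty | queues: N=0 E=2 S=0 W=0
Step 4 [EW]: N:wait,E:car2-GO,S:wait,W:empty | queues: N=0 E=1 S=0 W=0
Step 5 [NS]: N:empty,E:wait,S:empty,W:wait | queues: N=0 E=1 S=0 W=0

N: empty
E: 3
S: empty
W: empty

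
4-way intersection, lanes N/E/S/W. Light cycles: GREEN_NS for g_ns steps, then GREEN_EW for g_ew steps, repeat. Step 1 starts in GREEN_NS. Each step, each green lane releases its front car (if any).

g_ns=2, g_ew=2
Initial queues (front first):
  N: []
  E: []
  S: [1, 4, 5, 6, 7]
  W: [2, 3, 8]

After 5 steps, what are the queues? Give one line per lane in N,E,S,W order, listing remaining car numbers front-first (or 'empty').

Step 1 [NS]: N:empty,E:wait,S:car1-GO,W:wait | queues: N=0 E=0 S=4 W=3
Step 2 [NS]: N:empty,E:wait,S:car4-GO,W:wait | queues: N=0 E=0 S=3 W=3
Step 3 [EW]: N:wait,E:empty,S:wait,W:car2-GO | queues: N=0 E=0 S=3 W=2
Step 4 [EW]: N:wait,E:empty,S:wait,W:car3-GO | queues: N=0 E=0 S=3 W=1
Step 5 [NS]: N:empty,E:wait,S:car5-GO,W:wait | queues: N=0 E=0 S=2 W=1

N: empty
E: empty
S: 6 7
W: 8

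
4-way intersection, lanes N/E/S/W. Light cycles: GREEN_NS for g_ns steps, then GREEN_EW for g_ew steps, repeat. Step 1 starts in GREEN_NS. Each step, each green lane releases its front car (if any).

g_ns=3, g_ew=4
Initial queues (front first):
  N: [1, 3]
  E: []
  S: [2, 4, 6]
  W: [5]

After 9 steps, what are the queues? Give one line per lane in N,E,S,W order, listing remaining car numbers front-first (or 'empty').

Step 1 [NS]: N:car1-GO,E:wait,S:car2-GO,W:wait | queues: N=1 E=0 S=2 W=1
Step 2 [NS]: N:car3-GO,E:wait,S:car4-GO,W:wait | queues: N=0 E=0 S=1 W=1
Step 3 [NS]: N:empty,E:wait,S:car6-GO,W:wait | queues: N=0 E=0 S=0 W=1
Step 4 [EW]: N:wait,E:empty,S:wait,W:car5-GO | queues: N=0 E=0 S=0 W=0

N: empty
E: empty
S: empty
W: empty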